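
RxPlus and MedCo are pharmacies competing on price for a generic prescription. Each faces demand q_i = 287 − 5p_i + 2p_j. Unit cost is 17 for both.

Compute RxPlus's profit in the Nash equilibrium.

RxPlus's profit: π = (p_{RxPlus} − 17)(287 − 5p_{RxPlus} + 2p_{MedCo}).
∂π/∂p_{RxPlus} = 372 − 10p_{RxPlus} + 2p_{MedCo} = 0 ⇒ p_{RxPlus} = 37.2 + 0.2p_{MedCo}.
Setting p_{RxPlus} = p_{MedCo} in the reaction function: p_{RxPlus} = 37.2 + 0.2p_{RxPlus}, so p_{RxPlus} = 37.2 / 0.8 = 46.5.
q_{RxPlus} = 287 − 5·46.5 + 2·46.5 = 147.5.
Profit = (46.5 − 17)·147.5 = 4351.25.

4351.25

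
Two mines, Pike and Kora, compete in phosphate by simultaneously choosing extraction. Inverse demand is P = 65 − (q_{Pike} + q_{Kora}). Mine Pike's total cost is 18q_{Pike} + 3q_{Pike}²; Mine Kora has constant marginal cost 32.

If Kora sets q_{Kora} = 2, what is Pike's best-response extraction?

Mine Pike's profit: π = q_{Pike}(65 − (q_{Pike} + q_{Kora})) − 18q_{Pike} − 3q_{Pike}².
∂π/∂q_{Pike} = 47 − 8q_{Pike} − q_{Kora} = 0, so q_{Pike} = 5.875 − 0.125q_{Kora}.
At q_{Kora} = 2: q_{Pike} = 5.875 − 0.125·2 = 5.625.

5.625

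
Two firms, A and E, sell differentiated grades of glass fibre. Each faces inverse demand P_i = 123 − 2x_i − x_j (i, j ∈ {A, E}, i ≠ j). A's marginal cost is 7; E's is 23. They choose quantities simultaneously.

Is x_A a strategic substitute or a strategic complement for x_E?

Firm A's profit: π = x_A(123 − 2x_A − x_E) − 7x_A.
∂π/∂x_A = 116 − 4x_A − x_E = 0 ⇒ x_A = 29 − 0.25x_E.
The best-response slope dx_A/dx_E = −0.25 < 0: the reaction function is downward-sloping, so the choices are strategic substitutes.

strategic substitutes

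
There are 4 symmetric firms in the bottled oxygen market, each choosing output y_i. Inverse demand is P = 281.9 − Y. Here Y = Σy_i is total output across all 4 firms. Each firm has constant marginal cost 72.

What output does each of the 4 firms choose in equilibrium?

41.98

A representative firm's profit is π_i = y_i(281.9 − Y) − 72y_i, with Y = y_i + Σ_{j≠i} y_j.
First-order condition: 209.9 − 2y_i − Σ_{j≠i} y_j = 0.
Imposing symmetry (y_j = y for all j) turns Σ_{j≠i} y_j into 3y, so 209.9 = 5y and y = 41.98.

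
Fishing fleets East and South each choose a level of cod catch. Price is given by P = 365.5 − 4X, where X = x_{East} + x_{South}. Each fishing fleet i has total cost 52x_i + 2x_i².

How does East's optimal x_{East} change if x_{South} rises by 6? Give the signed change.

Fishing fleet East's profit: π = x_{East}(365.5 − 4(x_{East} + x_{South})) − 52x_{East} − 2x_{East}².
∂π/∂x_{East} = 313.5 − 12x_{East} − 4x_{South} = 0, so x_{East} = 26.125 − (1/3)x_{South}.
The reaction-function slope is −1/3, so a 6-unit rise in x_{South} moves x_{East} by −1/3 × 6 = −2. East's best response falls — the actions are strategic substitutes.

-2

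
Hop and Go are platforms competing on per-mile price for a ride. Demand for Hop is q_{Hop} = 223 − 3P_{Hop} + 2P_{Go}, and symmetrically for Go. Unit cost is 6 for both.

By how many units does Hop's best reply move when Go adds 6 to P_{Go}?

2

Hop's profit: π = (P_{Hop} − 6)(223 − 3P_{Hop} + 2P_{Go}).
∂π/∂P_{Hop} = 241 − 6P_{Hop} + 2P_{Go} = 0 ⇒ P_{Hop} = 241/6 + (1/3)P_{Go}.
The reaction-function slope is 1/3, so a 6-unit rise in P_{Go} moves P_{Hop} by 1/3 × 6 = 2. Hop's best response rises — the actions are strategic complements.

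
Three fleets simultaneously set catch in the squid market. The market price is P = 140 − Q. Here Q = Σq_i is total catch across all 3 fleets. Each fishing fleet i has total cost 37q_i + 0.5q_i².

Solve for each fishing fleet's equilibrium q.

A representative fishing fleet's profit is π_i = q_i(140 − Q) − 37q_i − 0.5q_i², with Q = q_i + Σ_{j≠i} q_j.
First-order condition: 103 − 3q_i − Σ_{j≠i} q_j = 0.
Imposing symmetry (q_j = q for all j) turns Σ_{j≠i} q_j into 2q, so 103 = 5q and q = 20.6.

20.6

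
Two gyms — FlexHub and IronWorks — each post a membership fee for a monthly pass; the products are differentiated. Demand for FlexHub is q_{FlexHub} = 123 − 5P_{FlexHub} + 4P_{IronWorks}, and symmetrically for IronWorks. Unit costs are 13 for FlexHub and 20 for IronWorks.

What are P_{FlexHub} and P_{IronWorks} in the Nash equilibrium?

33, 35.5

FlexHub's profit: π = (P_{FlexHub} − 13)(123 − 5P_{FlexHub} + 4P_{IronWorks}).
∂π/∂P_{FlexHub} = 188 − 10P_{FlexHub} + 4P_{IronWorks} = 0 ⇒ P_{FlexHub} = 18.8 + 0.4P_{IronWorks}.
Similarly P_{IronWorks} = 22.3 + 0.4P_{FlexHub}.
Substituting the second reaction function into the first: P_{FlexHub} = 18.8 + 0.4(22.3 + 0.4P_{FlexHub}), which gives 0.84P_{FlexHub} = 27.72 ⇒ P_{FlexHub} = 33.
Then P_{IronWorks} = 22.3 + 0.4·33 = 35.5.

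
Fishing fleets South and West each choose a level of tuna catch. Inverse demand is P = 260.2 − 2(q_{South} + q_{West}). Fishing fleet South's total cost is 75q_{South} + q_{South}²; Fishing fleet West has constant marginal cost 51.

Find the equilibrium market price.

Fishing fleet South's profit: π = q_{South}(260.2 − 2(q_{South} + q_{West})) − 75q_{South} − q_{South}².
∂π/∂q_{South} = 185.2 − 6q_{South} − 2q_{West} = 0, so q_{South} = 463/15 − (1/3)q_{West}.
For West: ∂π/∂q_{West} = 209.2 − 4q_{West} − 2q_{South} = 0 ⇒ q_{West} = 52.3 − 0.5q_{South}.
Solving the two reaction functions simultaneously: (1 − (−1/3)(−0.5))q_{South} = 463/15 − (1/3)·52.3, so (5/6)q_{South} = 403/30 and q_{South} = 16.12.
Then q_{West} = 52.3 − 0.5·16.12 = 44.24.
Equilibrium price: P = 260.2 − 2·60.36 = 139.48.

139.48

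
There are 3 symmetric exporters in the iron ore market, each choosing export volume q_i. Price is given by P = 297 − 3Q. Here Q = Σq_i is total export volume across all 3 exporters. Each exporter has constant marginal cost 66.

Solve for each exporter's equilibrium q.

19.25

A representative exporter's profit is π_i = q_i(297 − 3Q) − 66q_i, with Q = q_i + Σ_{j≠i} q_j.
First-order condition: 231 − 6q_i − 3Σ_{j≠i} q_j = 0.
In a symmetric equilibrium every exporter chooses the same q, so Σ_{j≠i} q_j = 2q. The condition becomes 231 − 12q = 0, giving q = 231/12 = 19.25.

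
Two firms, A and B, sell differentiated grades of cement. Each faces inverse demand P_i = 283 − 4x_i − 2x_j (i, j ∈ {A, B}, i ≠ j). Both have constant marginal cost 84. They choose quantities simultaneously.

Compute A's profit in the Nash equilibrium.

Firm A's profit: π = x_A(283 − 4x_A − 2x_B) − 84x_A.
∂π/∂x_A = 199 − 8x_A − 2x_B = 0 ⇒ x_A = 24.875 − 0.25x_B.
The game is symmetric, so in equilibrium x_B = x_A: the reaction function gives 1.25x_A = 24.875, hence x_A = 19.9.
P_A = 283 − 4·19.9 − 2·19.9 = 163.6.
Profit = (163.6 − 84)·19.9 = 1584.04.

1584.04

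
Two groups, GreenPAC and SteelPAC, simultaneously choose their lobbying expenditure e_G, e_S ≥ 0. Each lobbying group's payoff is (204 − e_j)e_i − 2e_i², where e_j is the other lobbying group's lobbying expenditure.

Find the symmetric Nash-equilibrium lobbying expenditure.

GreenPAC's payoff is (204 − e_S)e_G − 2e_G².
∂π/∂e_G = 204 − e_S − 4e_G = 0, so e_G = 51 − 0.25e_S.
By symmetry e_S = e_G; substituting into the reaction function, 1.25e_G = 51 and e_G = 40.8.

40.8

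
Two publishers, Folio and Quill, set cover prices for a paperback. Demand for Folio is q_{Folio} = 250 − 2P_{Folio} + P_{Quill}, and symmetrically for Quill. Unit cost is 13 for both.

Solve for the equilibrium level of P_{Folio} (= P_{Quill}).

Folio's profit: π = (P_{Folio} − 13)(250 − 2P_{Folio} + P_{Quill}).
∂π/∂P_{Folio} = 276 − 4P_{Folio} + P_{Quill} = 0 ⇒ P_{Folio} = 69 + 0.25P_{Quill}.
By symmetry P_{Quill} = P_{Folio}; substituting into the reaction function, 0.75P_{Folio} = 69 and P_{Folio} = 92.

92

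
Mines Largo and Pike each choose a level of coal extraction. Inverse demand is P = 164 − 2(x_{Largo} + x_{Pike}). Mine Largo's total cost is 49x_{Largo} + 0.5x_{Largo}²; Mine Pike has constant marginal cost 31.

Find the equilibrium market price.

85.375

Mine Largo's profit: π = x_{Largo}(164 − 2(x_{Largo} + x_{Pike})) − 49x_{Largo} − 0.5x_{Largo}².
∂π/∂x_{Largo} = 115 − 5x_{Largo} − 2x_{Pike} = 0, so x_{Largo} = 23 − 0.4x_{Pike}.
For Pike: ∂π/∂x_{Pike} = 133 − 4x_{Pike} − 2x_{Largo} = 0 ⇒ x_{Pike} = 33.25 − 0.5x_{Largo}.
Plugging x_{Pike} into Largo's best response: x_{Largo} = 23 − 0.4(33.25 − 0.5x_{Largo}) ⇒ 0.8x_{Largo} = 9.7, so x_{Largo} = 12.125.
Then x_{Pike} = 33.25 − 0.5·12.125 = 27.1875.
Equilibrium price: P = 164 − 2·39.3125 = 85.375.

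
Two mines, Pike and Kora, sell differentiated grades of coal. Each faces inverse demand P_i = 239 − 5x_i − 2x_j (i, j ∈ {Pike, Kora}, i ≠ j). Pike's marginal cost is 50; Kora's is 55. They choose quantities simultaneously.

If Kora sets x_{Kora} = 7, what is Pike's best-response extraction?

17.5

Mine Pike's profit: π = x_{Pike}(239 − 5x_{Pike} − 2x_{Kora}) − 50x_{Pike}.
∂π/∂x_{Pike} = 189 − 10x_{Pike} − 2x_{Kora} = 0 ⇒ x_{Pike} = 18.9 − 0.2x_{Kora}.
At x_{Kora} = 7: x_{Pike} = 18.9 − 0.2·7 = 17.5.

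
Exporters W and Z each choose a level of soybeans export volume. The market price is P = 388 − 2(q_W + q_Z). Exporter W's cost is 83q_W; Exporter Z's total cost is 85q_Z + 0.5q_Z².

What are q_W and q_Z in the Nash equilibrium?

Exporter W's profit: π = q_W(388 − 2(q_W + q_Z)) − 83q_W.
∂π/∂q_W = 305 − 4q_W − 2q_Z = 0, so q_W = 76.25 − 0.5q_Z.
For Z: ∂π/∂q_Z = 303 − 5q_Z − 2q_W = 0 ⇒ q_Z = 60.6 − 0.4q_W.
Substituting the second reaction function into the first: q_W = 76.25 − 0.5(60.6 − 0.4q_W), which gives 0.8q_W = 45.95 ⇒ q_W = 57.4375.
Then q_Z = 60.6 − 0.4·57.4375 = 37.625.

57.4375, 37.625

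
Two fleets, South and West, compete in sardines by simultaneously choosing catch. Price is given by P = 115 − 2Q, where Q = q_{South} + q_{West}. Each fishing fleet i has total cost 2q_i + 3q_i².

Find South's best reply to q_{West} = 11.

Fishing fleet South's profit: π = q_{South}(115 − 2(q_{South} + q_{West})) − 2q_{South} − 3q_{South}².
∂π/∂q_{South} = 113 − 10q_{South} − 2q_{West} = 0, so q_{South} = 11.3 − 0.2q_{West}.
At q_{West} = 11: q_{South} = 11.3 − 0.2·11 = 9.1.

9.1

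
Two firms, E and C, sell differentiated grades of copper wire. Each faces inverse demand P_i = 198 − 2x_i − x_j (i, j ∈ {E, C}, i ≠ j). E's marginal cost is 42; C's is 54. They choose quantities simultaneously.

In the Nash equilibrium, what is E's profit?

Firm E's profit: π = x_E(198 − 2x_E − x_C) − 42x_E.
∂π/∂x_E = 156 − 4x_E − x_C = 0 ⇒ x_E = 39 − 0.25x_C.
Similarly x_C = 36 − 0.25x_E.
Solving the two reaction functions simultaneously: (1 − (−0.25)(−0.25))x_E = 39 − 0.25·36, so 0.9375x_E = 30 and x_E = 32.
Then x_C = 36 − 0.25·32 = 28.
P_E = 198 − 2·32 − 28 = 106.
Profit = (106 − 42)·32 = 2048.

2048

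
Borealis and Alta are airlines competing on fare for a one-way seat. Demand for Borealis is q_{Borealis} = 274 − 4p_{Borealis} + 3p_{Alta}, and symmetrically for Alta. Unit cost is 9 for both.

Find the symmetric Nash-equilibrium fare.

Borealis's profit: π = (p_{Borealis} − 9)(274 − 4p_{Borealis} + 3p_{Alta}).
∂π/∂p_{Borealis} = 310 − 8p_{Borealis} + 3p_{Alta} = 0 ⇒ p_{Borealis} = 38.75 + 0.375p_{Alta}.
By symmetry p_{Alta} = p_{Borealis}; substituting into the reaction function, 0.625p_{Borealis} = 38.75 and p_{Borealis} = 62.

62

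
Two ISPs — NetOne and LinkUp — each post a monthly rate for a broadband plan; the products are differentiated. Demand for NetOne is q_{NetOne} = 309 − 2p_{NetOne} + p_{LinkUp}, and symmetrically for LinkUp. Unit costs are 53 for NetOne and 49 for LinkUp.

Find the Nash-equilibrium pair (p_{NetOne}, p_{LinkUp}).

137.8, 136.2

NetOne's profit: π = (p_{NetOne} − 53)(309 − 2p_{NetOne} + p_{LinkUp}).
∂π/∂p_{NetOne} = 415 − 4p_{NetOne} + p_{LinkUp} = 0 ⇒ p_{NetOne} = 103.75 + 0.25p_{LinkUp}.
Similarly p_{LinkUp} = 101.75 + 0.25p_{NetOne}.
Solving the two reaction functions simultaneously: (1 − (0.25)(0.25))p_{NetOne} = 103.75 + 0.25·101.75, so 0.9375p_{NetOne} = 129.1875 and p_{NetOne} = 137.8.
Then p_{LinkUp} = 101.75 + 0.25·137.8 = 136.2.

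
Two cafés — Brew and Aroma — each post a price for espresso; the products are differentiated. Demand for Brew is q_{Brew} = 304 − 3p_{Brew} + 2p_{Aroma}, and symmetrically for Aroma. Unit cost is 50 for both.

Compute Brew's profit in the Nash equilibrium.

Brew's profit: π = (p_{Brew} − 50)(304 − 3p_{Brew} + 2p_{Aroma}).
∂π/∂p_{Brew} = 454 − 6p_{Brew} + 2p_{Aroma} = 0 ⇒ p_{Brew} = 227/3 + (1/3)p_{Aroma}.
Setting p_{Brew} = p_{Aroma} in the reaction function: p_{Brew} = 227/3 + (1/3)p_{Brew}, so p_{Brew} = (227/3) / (2/3) = 113.5.
q_{Brew} = 304 − 3·113.5 + 2·113.5 = 190.5.
Profit = (113.5 − 50)·190.5 = 12096.75.

12096.75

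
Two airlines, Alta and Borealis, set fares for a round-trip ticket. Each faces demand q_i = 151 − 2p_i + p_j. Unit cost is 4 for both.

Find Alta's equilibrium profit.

4802

Alta's profit: π = (p_{Alta} − 4)(151 − 2p_{Alta} + p_{Borealis}).
∂π/∂p_{Alta} = 159 − 4p_{Alta} + p_{Borealis} = 0 ⇒ p_{Alta} = 39.75 + 0.25p_{Borealis}.
The game is symmetric, so in equilibrium p_{Borealis} = p_{Alta}: the reaction function gives 0.75p_{Alta} = 39.75, hence p_{Alta} = 53.
q_{Alta} = 151 − 2·53 + 53 = 98.
Profit = (53 − 4)·98 = 4802.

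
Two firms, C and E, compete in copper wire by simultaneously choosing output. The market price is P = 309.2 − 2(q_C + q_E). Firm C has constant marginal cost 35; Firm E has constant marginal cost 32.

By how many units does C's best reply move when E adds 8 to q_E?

Firm C's profit: π = q_C(309.2 − 2(q_C + q_E)) − 35q_C.
∂π/∂q_C = 274.2 − 4q_C − 2q_E = 0, so q_C = 68.55 − 0.5q_E.
The reaction-function slope is −0.5, so an 8-unit rise in q_E moves q_C by −0.5 × 8 = −4. C's best response falls — the actions are strategic substitutes.

-4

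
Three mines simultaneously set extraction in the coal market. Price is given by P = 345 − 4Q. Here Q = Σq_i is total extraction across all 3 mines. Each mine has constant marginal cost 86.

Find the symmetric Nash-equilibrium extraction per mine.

16.1875

A representative mine's profit is π_i = q_i(345 − 4Q) − 86q_i, with Q = q_i + Σ_{j≠i} q_j.
First-order condition: 259 − 8q_i − 4Σ_{j≠i} q_j = 0.
With identical mines, set every q_j = q: then 259 − 8q − 8q = 0, i.e. q = 259/16 = 16.1875.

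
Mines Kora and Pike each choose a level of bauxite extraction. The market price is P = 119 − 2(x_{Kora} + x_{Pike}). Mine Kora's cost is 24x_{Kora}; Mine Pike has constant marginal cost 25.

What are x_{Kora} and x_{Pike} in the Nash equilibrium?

Mine Kora's profit: π = x_{Kora}(119 − 2(x_{Kora} + x_{Pike})) − 24x_{Kora}.
∂π/∂x_{Kora} = 95 − 4x_{Kora} − 2x_{Pike} = 0, so x_{Kora} = 23.75 − 0.5x_{Pike}.
By the same steps for Pike: x_{Pike} = 23.5 − 0.5x_{Kora}.
Solving the two reaction functions simultaneously: (1 − (−0.5)(−0.5))x_{Kora} = 23.75 − 0.5·23.5, so 0.75x_{Kora} = 12 and x_{Kora} = 16.
Then x_{Pike} = 23.5 − 0.5·16 = 15.5.

16, 15.5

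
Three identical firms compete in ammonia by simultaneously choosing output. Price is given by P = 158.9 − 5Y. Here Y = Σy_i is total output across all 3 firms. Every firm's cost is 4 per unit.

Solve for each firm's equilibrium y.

A representative firm's profit is π_i = y_i(158.9 − 5Y) − 4y_i, with Y = y_i + Σ_{j≠i} y_j.
First-order condition: 154.9 − 10y_i − 5Σ_{j≠i} y_j = 0.
With identical firms, set every y_j = y: then 154.9 − 10y − 10y = 0, i.e. y = 154.9/20 = 7.745.

7.745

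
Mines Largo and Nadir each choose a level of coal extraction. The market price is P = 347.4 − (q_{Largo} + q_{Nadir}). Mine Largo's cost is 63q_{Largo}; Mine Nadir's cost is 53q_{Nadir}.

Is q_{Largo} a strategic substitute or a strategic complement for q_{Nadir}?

strategic substitutes

Mine Largo's profit: π = q_{Largo}(347.4 − (q_{Largo} + q_{Nadir})) − 63q_{Largo}.
∂π/∂q_{Largo} = 284.4 − 2q_{Largo} − q_{Nadir} = 0, so q_{Largo} = 142.2 − 0.5q_{Nadir}.
The best-response slope dq_{Largo}/dq_{Nadir} = −0.5 < 0: the reaction function is downward-sloping, so the choices are strategic substitutes.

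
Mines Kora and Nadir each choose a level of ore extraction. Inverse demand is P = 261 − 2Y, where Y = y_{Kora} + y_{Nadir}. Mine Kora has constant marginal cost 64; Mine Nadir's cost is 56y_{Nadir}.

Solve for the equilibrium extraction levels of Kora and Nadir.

Mine Kora's profit: π = y_{Kora}(261 − 2(y_{Kora} + y_{Nadir})) − 64y_{Kora}.
∂π/∂y_{Kora} = 197 − 4y_{Kora} − 2y_{Nadir} = 0, so y_{Kora} = 49.25 − 0.5y_{Nadir}.
By the same steps for Nadir: y_{Nadir} = 51.25 − 0.5y_{Kora}.
Plugging y_{Nadir} into Kora's best response: y_{Kora} = 49.25 − 0.5(51.25 − 0.5y_{Kora}) ⇒ 0.75y_{Kora} = 23.625, so y_{Kora} = 31.5.
Then y_{Nadir} = 51.25 − 0.5·31.5 = 35.5.

31.5, 35.5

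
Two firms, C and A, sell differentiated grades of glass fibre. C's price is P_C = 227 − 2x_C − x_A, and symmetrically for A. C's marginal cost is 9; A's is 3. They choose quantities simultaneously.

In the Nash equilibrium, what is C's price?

Firm C's profit: π = x_C(227 − 2x_C − x_A) − 9x_C.
∂π/∂x_C = 218 − 4x_C − x_A = 0 ⇒ x_C = 54.5 − 0.25x_A.
Similarly x_A = 56 − 0.25x_C.
Plugging x_A into C's best response: x_C = 54.5 − 0.25(56 − 0.25x_C) ⇒ 0.9375x_C = 40.5, so x_C = 43.2.
Then x_A = 56 − 0.25·43.2 = 45.2.
P_C = 227 − 2·43.2 − 45.2 = 95.4.

95.4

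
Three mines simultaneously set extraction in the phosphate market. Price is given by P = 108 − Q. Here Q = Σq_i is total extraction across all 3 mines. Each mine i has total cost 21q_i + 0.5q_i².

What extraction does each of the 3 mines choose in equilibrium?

17.4

A representative mine's profit is π_i = q_i(108 − Q) − 21q_i − 0.5q_i², with Q = q_i + Σ_{j≠i} q_j.
First-order condition: 87 − 3q_i − Σ_{j≠i} q_j = 0.
In a symmetric equilibrium every mine chooses the same q, so Σ_{j≠i} q_j = 2q. The condition becomes 87 − 5q = 0, giving q = 87/5 = 17.4.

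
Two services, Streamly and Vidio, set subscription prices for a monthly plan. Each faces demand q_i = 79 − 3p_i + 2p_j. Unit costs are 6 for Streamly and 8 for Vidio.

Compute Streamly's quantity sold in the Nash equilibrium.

55.875

Streamly's profit: π = (p_{Streamly} − 6)(79 − 3p_{Streamly} + 2p_{Vidio}).
∂π/∂p_{Streamly} = 97 − 6p_{Streamly} + 2p_{Vidio} = 0 ⇒ p_{Streamly} = 97/6 + (1/3)p_{Vidio}.
Similarly p_{Vidio} = 103/6 + (1/3)p_{Streamly}.
Plugging p_{Vidio} into Streamly's best response: p_{Streamly} = 97/6 + (1/3)(103/6 + (1/3)p_{Streamly}) ⇒ (8/9)p_{Streamly} = 197/9, so p_{Streamly} = 24.625.
Then p_{Vidio} = 103/6 + (1/3)·24.625 = 25.375.
q_{Streamly} = 79 − 3·24.625 + 2·25.375 = 55.875.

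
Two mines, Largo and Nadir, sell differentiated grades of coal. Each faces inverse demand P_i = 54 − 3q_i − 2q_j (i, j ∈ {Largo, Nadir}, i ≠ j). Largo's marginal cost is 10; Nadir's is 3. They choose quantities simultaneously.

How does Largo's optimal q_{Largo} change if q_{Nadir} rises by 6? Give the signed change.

Mine Largo's profit: π = q_{Largo}(54 − 3q_{Largo} − 2q_{Nadir}) − 10q_{Largo}.
∂π/∂q_{Largo} = 44 − 6q_{Largo} − 2q_{Nadir} = 0 ⇒ q_{Largo} = 22/3 − (1/3)q_{Nadir}.
The reaction-function slope is −1/3, so a 6-unit rise in q_{Nadir} moves q_{Largo} by −1/3 × 6 = −2. Largo's best response falls — the actions are strategic substitutes.

-2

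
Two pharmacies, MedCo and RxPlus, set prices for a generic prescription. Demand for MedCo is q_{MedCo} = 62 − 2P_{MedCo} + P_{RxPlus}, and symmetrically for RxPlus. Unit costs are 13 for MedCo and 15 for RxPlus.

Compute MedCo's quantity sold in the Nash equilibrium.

MedCo's profit: π = (P_{MedCo} − 13)(62 − 2P_{MedCo} + P_{RxPlus}).
∂π/∂P_{MedCo} = 88 − 4P_{MedCo} + P_{RxPlus} = 0 ⇒ P_{MedCo} = 22 + 0.25P_{RxPlus}.
Similarly P_{RxPlus} = 23 + 0.25P_{MedCo}.
Substituting the second reaction function into the first: P_{MedCo} = 22 + 0.25(23 + 0.25P_{MedCo}), which gives 0.9375P_{MedCo} = 27.75 ⇒ P_{MedCo} = 29.6.
Then P_{RxPlus} = 23 + 0.25·29.6 = 30.4.
q_{MedCo} = 62 − 2·29.6 + 30.4 = 33.2.

33.2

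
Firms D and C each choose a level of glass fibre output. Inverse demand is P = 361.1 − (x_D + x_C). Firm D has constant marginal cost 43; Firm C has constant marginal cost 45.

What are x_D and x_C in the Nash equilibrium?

Firm D's profit: π = x_D(361.1 − (x_D + x_C)) − 43x_D.
∂π/∂x_D = 318.1 − 2x_D − x_C = 0, so x_D = 159.05 − 0.5x_C.
By the same steps for C: x_C = 158.05 − 0.5x_D.
Substituting the second reaction function into the first: x_D = 159.05 − 0.5(158.05 − 0.5x_D), which gives 0.75x_D = 80.025 ⇒ x_D = 106.7.
Then x_C = 158.05 − 0.5·106.7 = 104.7.

106.7, 104.7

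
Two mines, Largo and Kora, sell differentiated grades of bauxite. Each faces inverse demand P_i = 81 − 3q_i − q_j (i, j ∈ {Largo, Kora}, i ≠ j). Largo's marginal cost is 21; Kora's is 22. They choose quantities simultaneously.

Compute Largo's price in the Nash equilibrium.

46.8

Mine Largo's profit: π = q_{Largo}(81 − 3q_{Largo} − q_{Kora}) − 21q_{Largo}.
∂π/∂q_{Largo} = 60 − 6q_{Largo} − q_{Kora} = 0 ⇒ q_{Largo} = 10 − (1/6)q_{Kora}.
Similarly q_{Kora} = 59/6 − (1/6)q_{Largo}.
Substituting the second reaction function into the first: q_{Largo} = 10 − (1/6)(59/6 − (1/6)q_{Largo}), which gives (35/36)q_{Largo} = 301/36 ⇒ q_{Largo} = 8.6.
Then q_{Kora} = 59/6 − (1/6)·8.6 = 8.4.
P_{Largo} = 81 − 3·8.6 − 8.4 = 46.8.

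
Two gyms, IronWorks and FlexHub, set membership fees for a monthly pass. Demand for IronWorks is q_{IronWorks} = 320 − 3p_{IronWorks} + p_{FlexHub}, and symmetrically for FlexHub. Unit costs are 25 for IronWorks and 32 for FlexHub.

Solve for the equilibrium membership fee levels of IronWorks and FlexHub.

IronWorks's profit: π = (p_{IronWorks} − 25)(320 − 3p_{IronWorks} + p_{FlexHub}).
∂π/∂p_{IronWorks} = 395 − 6p_{IronWorks} + p_{FlexHub} = 0 ⇒ p_{IronWorks} = 395/6 + (1/6)p_{FlexHub}.
Similarly p_{FlexHub} = 208/3 + (1/6)p_{IronWorks}.
Substituting the second reaction function into the first: p_{IronWorks} = 395/6 + (1/6)(208/3 + (1/6)p_{IronWorks}), which gives (35/36)p_{IronWorks} = 1393/18 ⇒ p_{IronWorks} = 79.6.
Then p_{FlexHub} = 208/3 + (1/6)·79.6 = 82.6.

79.6, 82.6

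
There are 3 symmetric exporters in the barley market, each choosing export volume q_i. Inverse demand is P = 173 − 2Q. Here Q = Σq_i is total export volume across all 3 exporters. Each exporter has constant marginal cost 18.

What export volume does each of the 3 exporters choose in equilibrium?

19.375

A representative exporter's profit is π_i = q_i(173 − 2Q) − 18q_i, with Q = q_i + Σ_{j≠i} q_j.
First-order condition: 155 − 4q_i − 2Σ_{j≠i} q_j = 0.
In a symmetric equilibrium every exporter chooses the same q, so Σ_{j≠i} q_j = 2q. The condition becomes 155 − 8q = 0, giving q = 155/8 = 19.375.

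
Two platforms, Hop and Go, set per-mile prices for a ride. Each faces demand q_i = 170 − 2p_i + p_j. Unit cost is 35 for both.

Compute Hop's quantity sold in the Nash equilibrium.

90

Hop's profit: π = (p_{Hop} − 35)(170 − 2p_{Hop} + p_{Go}).
∂π/∂p_{Hop} = 240 − 4p_{Hop} + p_{Go} = 0 ⇒ p_{Hop} = 60 + 0.25p_{Go}.
The game is symmetric, so in equilibrium p_{Go} = p_{Hop}: the reaction function gives 0.75p_{Hop} = 60, hence p_{Hop} = 80.
q_{Hop} = 170 − 2·80 + 80 = 90.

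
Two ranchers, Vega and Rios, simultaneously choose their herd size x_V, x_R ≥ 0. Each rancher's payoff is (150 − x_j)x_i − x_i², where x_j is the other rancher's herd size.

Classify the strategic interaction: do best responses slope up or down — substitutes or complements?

Vega's payoff is (150 − x_R)x_V − x_V².
∂π/∂x_V = 150 − x_R − 2x_V = 0, so x_V = 75 − 0.5x_R.
The best-response slope dx_V/dx_R = −0.5 < 0: the reaction function is downward-sloping, so the choices are strategic substitutes.

strategic substitutes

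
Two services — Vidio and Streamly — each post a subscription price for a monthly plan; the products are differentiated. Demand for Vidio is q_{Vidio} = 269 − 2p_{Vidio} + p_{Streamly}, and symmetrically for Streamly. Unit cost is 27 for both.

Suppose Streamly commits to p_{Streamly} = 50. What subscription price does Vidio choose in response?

Vidio's profit: π = (p_{Vidio} − 27)(269 − 2p_{Vidio} + p_{Streamly}).
∂π/∂p_{Vidio} = 323 − 4p_{Vidio} + p_{Streamly} = 0 ⇒ p_{Vidio} = 80.75 + 0.25p_{Streamly}.
At p_{Streamly} = 50: p_{Vidio} = 80.75 + 0.25·50 = 93.25.

93.25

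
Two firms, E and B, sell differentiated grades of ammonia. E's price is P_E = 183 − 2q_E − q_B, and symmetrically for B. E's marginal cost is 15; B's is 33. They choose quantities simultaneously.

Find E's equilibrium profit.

Firm E's profit: π = q_E(183 − 2q_E − q_B) − 15q_E.
∂π/∂q_E = 168 − 4q_E − q_B = 0 ⇒ q_E = 42 − 0.25q_B.
Similarly q_B = 37.5 − 0.25q_E.
Substituting the second reaction function into the first: q_E = 42 − 0.25(37.5 − 0.25q_E), which gives 0.9375q_E = 32.625 ⇒ q_E = 34.8.
Then q_B = 37.5 − 0.25·34.8 = 28.8.
P_E = 183 − 2·34.8 − 28.8 = 84.6.
Profit = (84.6 − 15)·34.8 = 2422.08.

2422.08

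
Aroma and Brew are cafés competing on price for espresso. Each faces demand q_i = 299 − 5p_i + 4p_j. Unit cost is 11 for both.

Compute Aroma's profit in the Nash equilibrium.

11520

Aroma's profit: π = (p_{Aroma} − 11)(299 − 5p_{Aroma} + 4p_{Brew}).
∂π/∂p_{Aroma} = 354 − 10p_{Aroma} + 4p_{Brew} = 0 ⇒ p_{Aroma} = 35.4 + 0.4p_{Brew}.
Setting p_{Aroma} = p_{Brew} in the reaction function: p_{Aroma} = 35.4 + 0.4p_{Aroma}, so p_{Aroma} = 35.4 / 0.6 = 59.
q_{Aroma} = 299 − 5·59 + 4·59 = 240.
Profit = (59 − 11)·240 = 11520.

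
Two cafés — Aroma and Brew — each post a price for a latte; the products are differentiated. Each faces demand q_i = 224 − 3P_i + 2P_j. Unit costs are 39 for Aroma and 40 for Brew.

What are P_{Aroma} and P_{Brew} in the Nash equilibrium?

85.4375, 85.8125

Aroma's profit: π = (P_{Aroma} − 39)(224 − 3P_{Aroma} + 2P_{Brew}).
∂π/∂P_{Aroma} = 341 − 6P_{Aroma} + 2P_{Brew} = 0 ⇒ P_{Aroma} = 341/6 + (1/3)P_{Brew}.
Similarly P_{Brew} = 172/3 + (1/3)P_{Aroma}.
Plugging P_{Brew} into Aroma's best response: P_{Aroma} = 341/6 + (1/3)(172/3 + (1/3)P_{Aroma}) ⇒ (8/9)P_{Aroma} = 1367/18, so P_{Aroma} = 85.4375.
Then P_{Brew} = 172/3 + (1/3)·85.4375 = 85.8125.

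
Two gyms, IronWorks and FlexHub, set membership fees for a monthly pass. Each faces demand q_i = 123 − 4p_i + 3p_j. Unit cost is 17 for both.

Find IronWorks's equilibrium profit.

IronWorks's profit: π = (p_{IronWorks} − 17)(123 − 4p_{IronWorks} + 3p_{FlexHub}).
∂π/∂p_{IronWorks} = 191 − 8p_{IronWorks} + 3p_{FlexHub} = 0 ⇒ p_{IronWorks} = 23.875 + 0.375p_{FlexHub}.
The game is symmetric, so in equilibrium p_{FlexHub} = p_{IronWorks}: the reaction function gives 0.625p_{IronWorks} = 23.875, hence p_{IronWorks} = 38.2.
q_{IronWorks} = 123 − 4·38.2 + 3·38.2 = 84.8.
Profit = (38.2 − 17)·84.8 = 1797.76.

1797.76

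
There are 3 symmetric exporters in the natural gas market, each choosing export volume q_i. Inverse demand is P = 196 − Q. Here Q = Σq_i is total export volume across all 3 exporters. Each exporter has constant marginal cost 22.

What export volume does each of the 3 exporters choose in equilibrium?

43.5

A representative exporter's profit is π_i = q_i(196 − Q) − 22q_i, with Q = q_i + Σ_{j≠i} q_j.
First-order condition: 174 − 2q_i − Σ_{j≠i} q_j = 0.
In a symmetric equilibrium every exporter chooses the same q, so Σ_{j≠i} q_j = 2q. The condition becomes 174 − 4q = 0, giving q = 174/4 = 43.5.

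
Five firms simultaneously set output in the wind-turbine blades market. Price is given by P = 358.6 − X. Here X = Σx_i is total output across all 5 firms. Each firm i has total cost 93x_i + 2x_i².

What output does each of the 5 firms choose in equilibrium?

A representative firm's profit is π_i = x_i(358.6 − X) − 93x_i − 2x_i², with X = x_i + Σ_{j≠i} x_j.
First-order condition: 265.6 − 6x_i − Σ_{j≠i} x_j = 0.
In a symmetric equilibrium every firm chooses the same x, so Σ_{j≠i} x_j = 4x. The condition becomes 265.6 − 10x = 0, giving x = 265.6/10 = 26.56.

26.56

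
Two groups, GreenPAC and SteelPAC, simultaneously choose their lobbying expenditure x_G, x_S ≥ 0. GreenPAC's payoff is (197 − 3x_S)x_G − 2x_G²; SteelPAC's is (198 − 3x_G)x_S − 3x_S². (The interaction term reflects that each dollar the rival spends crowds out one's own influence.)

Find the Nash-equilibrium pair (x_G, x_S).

Expanding GreenPAC's payoff: 197x_G − 3x_Sx_G − 2x_G².
∂π/∂x_G = 197 − 3x_S − 4x_G = 0, so x_G = 49.25 − 0.75x_S.
Likewise for SteelPAC: x_S = 33 − 0.5x_G.
Plugging x_S into GreenPAC's best response: x_G = 49.25 − 0.75(33 − 0.5x_G) ⇒ 0.625x_G = 24.5, so x_G = 39.2.
Then x_S = 33 − 0.5·39.2 = 13.4.

39.2, 13.4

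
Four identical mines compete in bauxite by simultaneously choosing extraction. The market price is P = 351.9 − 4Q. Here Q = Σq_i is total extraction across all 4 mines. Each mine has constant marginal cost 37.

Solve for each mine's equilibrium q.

15.745

A representative mine's profit is π_i = q_i(351.9 − 4Q) − 37q_i, with Q = q_i + Σ_{j≠i} q_j.
First-order condition: 314.9 − 8q_i − 4Σ_{j≠i} q_j = 0.
With identical mines, set every q_j = q: then 314.9 − 8q − 12q = 0, i.e. q = 314.9/20 = 15.745.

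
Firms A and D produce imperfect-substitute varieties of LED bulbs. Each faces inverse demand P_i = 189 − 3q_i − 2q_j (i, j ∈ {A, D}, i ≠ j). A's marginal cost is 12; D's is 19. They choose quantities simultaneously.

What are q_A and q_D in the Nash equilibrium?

Firm A's profit: π = q_A(189 − 3q_A − 2q_D) − 12q_A.
∂π/∂q_A = 177 − 6q_A − 2q_D = 0 ⇒ q_A = 29.5 − (1/3)q_D.
Similarly q_D = 85/3 − (1/3)q_A.
Plugging q_D into A's best response: q_A = 29.5 − (1/3)(85/3 − (1/3)q_A) ⇒ (8/9)q_A = 361/18, so q_A = 22.5625.
Then q_D = 85/3 − (1/3)·22.5625 = 20.8125.

22.5625, 20.8125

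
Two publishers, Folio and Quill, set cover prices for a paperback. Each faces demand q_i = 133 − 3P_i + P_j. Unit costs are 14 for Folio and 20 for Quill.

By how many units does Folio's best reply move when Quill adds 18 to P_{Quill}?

Folio's profit: π = (P_{Folio} − 14)(133 − 3P_{Folio} + P_{Quill}).
∂π/∂P_{Folio} = 175 − 6P_{Folio} + P_{Quill} = 0 ⇒ P_{Folio} = 175/6 + (1/6)P_{Quill}.
The reaction-function slope is 1/6, so an 18-unit rise in P_{Quill} moves P_{Folio} by 1/6 × 18 = 3. Folio's best response rises — the actions are strategic complements.

3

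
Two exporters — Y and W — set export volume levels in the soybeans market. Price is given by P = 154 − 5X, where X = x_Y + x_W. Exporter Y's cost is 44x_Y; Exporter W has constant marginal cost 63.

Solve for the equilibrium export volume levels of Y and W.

Exporter Y's profit: π = x_Y(154 − 5(x_Y + x_W)) − 44x_Y.
∂π/∂x_Y = 110 − 10x_Y − 5x_W = 0, so x_Y = 11 − 0.5x_W.
By the same steps for W: x_W = 9.1 − 0.5x_Y.
Plugging x_W into Y's best response: x_Y = 11 − 0.5(9.1 − 0.5x_Y) ⇒ 0.75x_Y = 6.45, so x_Y = 8.6.
Then x_W = 9.1 − 0.5·8.6 = 4.8.

8.6, 4.8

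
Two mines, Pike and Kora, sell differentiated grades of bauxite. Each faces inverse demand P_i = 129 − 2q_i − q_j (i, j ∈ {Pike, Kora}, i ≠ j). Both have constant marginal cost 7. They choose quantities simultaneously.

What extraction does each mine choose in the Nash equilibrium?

24.4

Mine Pike's profit: π = q_{Pike}(129 − 2q_{Pike} − q_{Kora}) − 7q_{Pike}.
∂π/∂q_{Pike} = 122 − 4q_{Pike} − q_{Kora} = 0 ⇒ q_{Pike} = 30.5 − 0.25q_{Kora}.
By symmetry q_{Kora} = q_{Pike}; substituting into the reaction function, 1.25q_{Pike} = 30.5 and q_{Pike} = 24.4.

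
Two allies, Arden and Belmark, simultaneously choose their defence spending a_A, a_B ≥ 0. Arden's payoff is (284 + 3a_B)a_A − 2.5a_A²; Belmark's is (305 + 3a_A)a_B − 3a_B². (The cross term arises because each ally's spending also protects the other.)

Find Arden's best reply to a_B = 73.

Expanding Arden's payoff: 284a_A + 3a_Ba_A − 2.5a_A².
∂π/∂a_A = 284 + 3a_B − 5a_A = 0, so a_A = 56.8 + 0.6a_B.
At a_B = 73: a_A = 56.8 + 0.6·73 = 100.6.

100.6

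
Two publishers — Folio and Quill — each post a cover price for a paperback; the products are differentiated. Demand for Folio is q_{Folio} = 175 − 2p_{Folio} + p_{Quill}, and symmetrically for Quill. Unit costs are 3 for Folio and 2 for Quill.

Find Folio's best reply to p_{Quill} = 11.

Folio's profit: π = (p_{Folio} − 3)(175 − 2p_{Folio} + p_{Quill}).
∂π/∂p_{Folio} = 181 − 4p_{Folio} + p_{Quill} = 0 ⇒ p_{Folio} = 45.25 + 0.25p_{Quill}.
At p_{Quill} = 11: p_{Folio} = 45.25 + 0.25·11 = 48.

48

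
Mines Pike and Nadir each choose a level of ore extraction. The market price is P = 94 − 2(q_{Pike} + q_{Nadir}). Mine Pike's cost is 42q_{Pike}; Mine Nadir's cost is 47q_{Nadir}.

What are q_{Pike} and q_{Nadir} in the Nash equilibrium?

Mine Pike's profit: π = q_{Pike}(94 − 2(q_{Pike} + q_{Nadir})) − 42q_{Pike}.
∂π/∂q_{Pike} = 52 − 4q_{Pike} − 2q_{Nadir} = 0, so q_{Pike} = 13 − 0.5q_{Nadir}.
By the same steps for Nadir: q_{Nadir} = 11.75 − 0.5q_{Pike}.
Substituting the second reaction function into the first: q_{Pike} = 13 − 0.5(11.75 − 0.5q_{Pike}), which gives 0.75q_{Pike} = 7.125 ⇒ q_{Pike} = 9.5.
Then q_{Nadir} = 11.75 − 0.5·9.5 = 7.

9.5, 7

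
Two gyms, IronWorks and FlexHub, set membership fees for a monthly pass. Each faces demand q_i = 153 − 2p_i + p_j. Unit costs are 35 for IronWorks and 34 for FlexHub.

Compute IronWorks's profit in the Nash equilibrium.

3073.28

IronWorks's profit: π = (p_{IronWorks} − 35)(153 − 2p_{IronWorks} + p_{FlexHub}).
∂π/∂p_{IronWorks} = 223 − 4p_{IronWorks} + p_{FlexHub} = 0 ⇒ p_{IronWorks} = 55.75 + 0.25p_{FlexHub}.
Similarly p_{FlexHub} = 55.25 + 0.25p_{IronWorks}.
Solving the two reaction functions simultaneously: (1 − (0.25)(0.25))p_{IronWorks} = 55.75 + 0.25·55.25, so 0.9375p_{IronWorks} = 69.5625 and p_{IronWorks} = 74.2.
Then p_{FlexHub} = 55.25 + 0.25·74.2 = 73.8.
q_{IronWorks} = 153 − 2·74.2 + 73.8 = 78.4.
Profit = (74.2 − 35)·78.4 = 3073.28.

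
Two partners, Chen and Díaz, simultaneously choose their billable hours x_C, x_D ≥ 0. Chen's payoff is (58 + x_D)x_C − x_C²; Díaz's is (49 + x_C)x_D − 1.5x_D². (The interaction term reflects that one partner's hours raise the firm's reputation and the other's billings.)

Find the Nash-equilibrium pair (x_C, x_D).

44.6, 31.2

Expanding Chen's payoff: 58x_C + x_Dx_C − x_C².
∂π/∂x_C = 58 + x_D − 2x_C = 0, so x_C = 29 + 0.5x_D.
Likewise for Díaz: x_D = 49/3 + (1/3)x_C.
Solving the two reaction functions simultaneously: (1 − (0.5)(1/3))x_C = 29 + 0.5·(49/3), so (5/6)x_C = 223/6 and x_C = 44.6.
Then x_D = 49/3 + (1/3)·44.6 = 31.2.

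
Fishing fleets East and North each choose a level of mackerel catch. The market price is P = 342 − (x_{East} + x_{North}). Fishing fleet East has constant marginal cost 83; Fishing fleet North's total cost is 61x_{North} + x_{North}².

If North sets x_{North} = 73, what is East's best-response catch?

Fishing fleet East's profit: π = x_{East}(342 − (x_{East} + x_{North})) − 83x_{East}.
∂π/∂x_{East} = 259 − 2x_{East} − x_{North} = 0, so x_{East} = 129.5 − 0.5x_{North}.
At x_{North} = 73: x_{East} = 129.5 − 0.5·73 = 93.

93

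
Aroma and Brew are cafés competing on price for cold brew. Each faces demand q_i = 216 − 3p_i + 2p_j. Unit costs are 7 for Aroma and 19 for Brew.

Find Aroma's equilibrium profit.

Aroma's profit: π = (p_{Aroma} − 7)(216 − 3p_{Aroma} + 2p_{Brew}).
∂π/∂p_{Aroma} = 237 − 6p_{Aroma} + 2p_{Brew} = 0 ⇒ p_{Aroma} = 39.5 + (1/3)p_{Brew}.
Similarly p_{Brew} = 45.5 + (1/3)p_{Aroma}.
Substituting the second reaction function into the first: p_{Aroma} = 39.5 + (1/3)(45.5 + (1/3)p_{Aroma}), which gives (8/9)p_{Aroma} = 164/3 ⇒ p_{Aroma} = 61.5.
Then p_{Brew} = 45.5 + (1/3)·61.5 = 66.
q_{Aroma} = 216 − 3·61.5 + 2·66 = 163.5.
Profit = (61.5 − 7)·163.5 = 8910.75.

8910.75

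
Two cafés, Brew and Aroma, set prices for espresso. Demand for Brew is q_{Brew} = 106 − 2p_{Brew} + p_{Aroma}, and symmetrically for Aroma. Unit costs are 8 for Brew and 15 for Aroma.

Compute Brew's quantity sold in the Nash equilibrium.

67.2

Brew's profit: π = (p_{Brew} − 8)(106 − 2p_{Brew} + p_{Aroma}).
∂π/∂p_{Brew} = 122 − 4p_{Brew} + p_{Aroma} = 0 ⇒ p_{Brew} = 30.5 + 0.25p_{Aroma}.
Similarly p_{Aroma} = 34 + 0.25p_{Brew}.
Substituting the second reaction function into the first: p_{Brew} = 30.5 + 0.25(34 + 0.25p_{Brew}), which gives 0.9375p_{Brew} = 39 ⇒ p_{Brew} = 41.6.
Then p_{Aroma} = 34 + 0.25·41.6 = 44.4.
q_{Brew} = 106 − 2·41.6 + 44.4 = 67.2.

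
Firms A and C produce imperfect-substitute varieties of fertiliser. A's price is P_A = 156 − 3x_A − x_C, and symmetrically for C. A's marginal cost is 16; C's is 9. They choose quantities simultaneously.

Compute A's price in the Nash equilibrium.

75.4

Firm A's profit: π = x_A(156 − 3x_A − x_C) − 16x_A.
∂π/∂x_A = 140 − 6x_A − x_C = 0 ⇒ x_A = 70/3 − (1/6)x_C.
Similarly x_C = 24.5 − (1/6)x_A.
Solving the two reaction functions simultaneously: (1 − (−1/6)(−1/6))x_A = 70/3 − (1/6)·24.5, so (35/36)x_A = 19.25 and x_A = 19.8.
Then x_C = 24.5 − (1/6)·19.8 = 21.2.
P_A = 156 − 3·19.8 − 21.2 = 75.4.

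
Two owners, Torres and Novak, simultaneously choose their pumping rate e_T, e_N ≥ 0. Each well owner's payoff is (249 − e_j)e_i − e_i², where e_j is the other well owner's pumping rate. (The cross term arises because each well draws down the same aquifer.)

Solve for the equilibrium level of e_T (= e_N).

Torres's payoff is (249 − e_N)e_T − e_T².
∂π/∂e_T = 249 − e_N − 2e_T = 0, so e_T = 124.5 − 0.5e_N.
Setting e_T = e_N in the reaction function: e_T = 124.5 − 0.5e_T, so e_T = 124.5 / 1.5 = 83.

83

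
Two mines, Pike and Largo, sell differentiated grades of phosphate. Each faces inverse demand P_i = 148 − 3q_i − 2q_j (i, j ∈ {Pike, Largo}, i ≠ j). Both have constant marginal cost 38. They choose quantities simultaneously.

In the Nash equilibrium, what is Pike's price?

Mine Pike's profit: π = q_{Pike}(148 − 3q_{Pike} − 2q_{Largo}) − 38q_{Pike}.
∂π/∂q_{Pike} = 110 − 6q_{Pike} − 2q_{Largo} = 0 ⇒ q_{Pike} = 55/3 − (1/3)q_{Largo}.
The game is symmetric, so in equilibrium q_{Largo} = q_{Pike}: the reaction function gives (4/3)q_{Pike} = 55/3, hence q_{Pike} = 13.75.
P_{Pike} = 148 − 3·13.75 − 2·13.75 = 79.25.

79.25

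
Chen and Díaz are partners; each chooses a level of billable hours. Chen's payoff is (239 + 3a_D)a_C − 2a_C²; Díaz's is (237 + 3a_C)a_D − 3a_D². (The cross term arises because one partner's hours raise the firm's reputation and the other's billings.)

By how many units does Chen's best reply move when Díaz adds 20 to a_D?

15

Expanding Chen's payoff: 239a_C + 3a_Da_C − 2a_C².
∂π/∂a_C = 239 + 3a_D − 4a_C = 0, so a_C = 59.75 + 0.75a_D.
The reaction-function slope is 0.75, so a 20-unit rise in a_D moves a_C by 0.75 × 20 = 15. Chen's best response rises — the actions are strategic complements.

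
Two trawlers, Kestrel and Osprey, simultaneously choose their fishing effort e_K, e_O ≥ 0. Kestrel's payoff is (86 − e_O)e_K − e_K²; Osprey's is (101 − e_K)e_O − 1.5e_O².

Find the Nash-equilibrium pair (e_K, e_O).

Expanding Kestrel's payoff: 86e_K − e_Oe_K − e_K².
∂π/∂e_K = 86 − e_O − 2e_K = 0, so e_K = 43 − 0.5e_O.
Likewise for Osprey: e_O = 101/3 − (1/3)e_K.
Solving the two reaction functions simultaneously: (1 − (−0.5)(−1/3))e_K = 43 − 0.5·(101/3), so (5/6)e_K = 157/6 and e_K = 31.4.
Then e_O = 101/3 − (1/3)·31.4 = 23.2.

31.4, 23.2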